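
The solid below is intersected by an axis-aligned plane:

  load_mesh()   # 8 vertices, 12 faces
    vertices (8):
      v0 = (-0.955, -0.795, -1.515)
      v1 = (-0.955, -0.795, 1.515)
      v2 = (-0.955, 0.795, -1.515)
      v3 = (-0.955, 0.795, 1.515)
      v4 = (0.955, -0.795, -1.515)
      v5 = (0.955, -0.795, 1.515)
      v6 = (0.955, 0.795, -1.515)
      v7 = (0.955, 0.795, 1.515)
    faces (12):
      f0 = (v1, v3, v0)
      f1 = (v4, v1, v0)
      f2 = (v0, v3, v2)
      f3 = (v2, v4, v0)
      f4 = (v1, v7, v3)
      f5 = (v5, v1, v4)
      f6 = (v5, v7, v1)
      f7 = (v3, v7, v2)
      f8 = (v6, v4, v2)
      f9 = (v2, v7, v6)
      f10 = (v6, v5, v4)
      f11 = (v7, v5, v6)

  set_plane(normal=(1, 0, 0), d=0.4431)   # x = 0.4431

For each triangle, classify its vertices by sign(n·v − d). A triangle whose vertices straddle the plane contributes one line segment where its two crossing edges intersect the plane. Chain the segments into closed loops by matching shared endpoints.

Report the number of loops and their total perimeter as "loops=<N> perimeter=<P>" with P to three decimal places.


loops=1 perimeter=9.240

Straddling triangles (8 of 12):
  (v4,v1,v0) [+--] → (0.4431, -0.795, -0.702928)–(0.4431, -0.795, -1.515)  len=0.8121
  (v2,v4,v0) [-+-] → (0.4431, -0.368863, -1.515)–(0.4431, -0.795, -1.515)  len=0.4261
  (v1,v7,v3) [-+-] → (0.4431, 0.368863, 1.515)–(0.4431, 0.795, 1.515)  len=0.4261
  (v5,v1,v4) [+-+] → (0.4431, -0.795, 1.515)–(0.4431, -0.795, -0.702928)  len=2.2179
  (v5,v7,v1) [++-] → (0.4431, 0.368863, 1.515)–(0.4431, -0.795, 1.515)  len=1.1639
  (v3,v7,v2) [-+-] → (0.4431, 0.795, 1.515)–(0.4431, 0.795, 0.702928)  len=0.8121
  (v6,v4,v2) [++-] → (0.4431, -0.368863, -1.515)–(0.4431, 0.795, -1.515)  len=1.1639
  (v2,v7,v6) [-++] → (0.4431, 0.795, 0.702928)–(0.4431, 0.795, -1.515)  len=2.2179

Chained into 1 loop(s):
  loop 1: 8 segments, perimeter = 9.2400
Total perimeter = 9.240


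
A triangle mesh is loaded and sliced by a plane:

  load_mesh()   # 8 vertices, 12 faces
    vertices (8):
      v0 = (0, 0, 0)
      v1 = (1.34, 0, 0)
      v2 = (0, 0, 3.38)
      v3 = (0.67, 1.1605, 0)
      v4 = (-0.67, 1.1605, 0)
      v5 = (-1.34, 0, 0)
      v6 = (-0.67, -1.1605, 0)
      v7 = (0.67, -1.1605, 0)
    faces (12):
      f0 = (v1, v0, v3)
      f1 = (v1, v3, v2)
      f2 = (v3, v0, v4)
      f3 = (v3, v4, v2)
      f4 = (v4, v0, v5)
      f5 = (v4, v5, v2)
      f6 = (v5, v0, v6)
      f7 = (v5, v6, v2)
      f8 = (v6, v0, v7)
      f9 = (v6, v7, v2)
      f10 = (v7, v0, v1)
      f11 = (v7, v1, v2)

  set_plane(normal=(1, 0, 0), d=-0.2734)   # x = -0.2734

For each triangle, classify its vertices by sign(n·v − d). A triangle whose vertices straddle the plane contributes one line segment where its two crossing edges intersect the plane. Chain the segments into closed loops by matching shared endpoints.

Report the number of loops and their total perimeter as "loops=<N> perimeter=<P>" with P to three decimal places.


Straddling triangles (8 of 12):
  (v3,v0,v4) [++-] → (-0.2734, 0.473553, 0)–(-0.2734, 1.1605, 0)  len=0.6869
  (v3,v4,v2) [+-+] → (-0.2734, 1.1605, 0)–(-0.2734, 0.473553, 2.00076)  len=2.1154
  (v4,v0,v5) [-+-] → (-0.2734, 0.473553, 0)–(-0.2734, 0, 0)  len=0.4736
  (v4,v5,v2) [--+] → (-0.2734, 0, 2.69038)–(-0.2734, 0.473553, 2.00076)  len=0.8366
  (v5,v0,v6) [-+-] → (-0.2734, 0, 0)–(-0.2734, -0.473553, 0)  len=0.4736
  (v5,v6,v2) [--+] → (-0.2734, -0.473553, 2.00076)–(-0.2734, 0, 2.69038)  len=0.8366
  (v6,v0,v7) [-++] → (-0.2734, -0.473553, 0)–(-0.2734, -1.1605, 0)  len=0.6869
  (v6,v7,v2) [-++] → (-0.2734, -1.1605, 0)–(-0.2734, -0.473553, 2.00076)  len=2.1154

Chained into 1 loop(s):
  loop 1: 8 segments, perimeter = 8.2249
Total perimeter = 8.225

loops=1 perimeter=8.225


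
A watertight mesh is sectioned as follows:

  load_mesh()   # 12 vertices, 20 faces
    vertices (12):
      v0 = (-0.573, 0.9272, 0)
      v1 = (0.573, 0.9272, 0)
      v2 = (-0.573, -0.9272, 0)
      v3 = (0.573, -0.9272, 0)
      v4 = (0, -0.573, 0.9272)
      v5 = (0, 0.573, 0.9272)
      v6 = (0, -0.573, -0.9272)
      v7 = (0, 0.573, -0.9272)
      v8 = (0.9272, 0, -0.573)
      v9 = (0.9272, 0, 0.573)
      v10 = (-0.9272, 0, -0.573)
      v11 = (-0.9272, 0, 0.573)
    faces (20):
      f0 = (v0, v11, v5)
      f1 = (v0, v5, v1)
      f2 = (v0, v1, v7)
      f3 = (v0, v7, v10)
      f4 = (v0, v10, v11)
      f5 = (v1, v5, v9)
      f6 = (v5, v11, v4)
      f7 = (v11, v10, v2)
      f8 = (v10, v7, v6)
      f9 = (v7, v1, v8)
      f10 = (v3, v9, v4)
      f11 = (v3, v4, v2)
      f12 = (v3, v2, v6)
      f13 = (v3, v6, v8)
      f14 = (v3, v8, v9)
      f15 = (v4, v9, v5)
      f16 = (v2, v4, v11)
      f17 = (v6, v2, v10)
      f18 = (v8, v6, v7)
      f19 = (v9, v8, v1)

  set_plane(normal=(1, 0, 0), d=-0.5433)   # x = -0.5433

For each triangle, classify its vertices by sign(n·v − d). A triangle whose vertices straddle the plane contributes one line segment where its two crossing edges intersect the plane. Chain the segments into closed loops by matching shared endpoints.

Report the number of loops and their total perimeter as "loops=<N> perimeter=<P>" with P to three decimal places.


loops=1 perimeter=4.954

Straddling triangles (10 of 20):
  (v0,v11,v5) [--+] → (-0.5433, 0.237246, 0.719654)–(-0.5433, 0.908841, 0.0480591)  len=0.9498
  (v0,v5,v1) [-++] → (-0.5433, 0.908841, 0.0480591)–(-0.5433, 0.9272, 0)  len=0.0514
  (v0,v1,v7) [-++] → (-0.5433, 0.9272, 0)–(-0.5433, 0.908841, -0.0480591)  len=0.0514
  (v0,v7,v10) [-+-] → (-0.5433, 0.908841, -0.0480591)–(-0.5433, 0.237246, -0.719654)  len=0.9498
  (v5,v11,v4) [+-+] → (-0.5433, 0.237246, 0.719654)–(-0.5433, -0.237246, 0.719654)  len=0.4745
  (v10,v7,v6) [-++] → (-0.5433, 0.237246, -0.719654)–(-0.5433, -0.237246, -0.719654)  len=0.4745
  (v3,v4,v2) [++-] → (-0.5433, -0.908841, 0.0480591)–(-0.5433, -0.9272, 0)  len=0.0514
  (v3,v2,v6) [+-+] → (-0.5433, -0.9272, 0)–(-0.5433, -0.908841, -0.0480591)  len=0.0514
  (v2,v4,v11) [-+-] → (-0.5433, -0.908841, 0.0480591)–(-0.5433, -0.237246, 0.719654)  len=0.9498
  (v6,v2,v10) [+--] → (-0.5433, -0.908841, -0.0480591)–(-0.5433, -0.237246, -0.719654)  len=0.9498

Chained into 1 loop(s):
  loop 1: 10 segments, perimeter = 4.9539
Total perimeter = 4.954


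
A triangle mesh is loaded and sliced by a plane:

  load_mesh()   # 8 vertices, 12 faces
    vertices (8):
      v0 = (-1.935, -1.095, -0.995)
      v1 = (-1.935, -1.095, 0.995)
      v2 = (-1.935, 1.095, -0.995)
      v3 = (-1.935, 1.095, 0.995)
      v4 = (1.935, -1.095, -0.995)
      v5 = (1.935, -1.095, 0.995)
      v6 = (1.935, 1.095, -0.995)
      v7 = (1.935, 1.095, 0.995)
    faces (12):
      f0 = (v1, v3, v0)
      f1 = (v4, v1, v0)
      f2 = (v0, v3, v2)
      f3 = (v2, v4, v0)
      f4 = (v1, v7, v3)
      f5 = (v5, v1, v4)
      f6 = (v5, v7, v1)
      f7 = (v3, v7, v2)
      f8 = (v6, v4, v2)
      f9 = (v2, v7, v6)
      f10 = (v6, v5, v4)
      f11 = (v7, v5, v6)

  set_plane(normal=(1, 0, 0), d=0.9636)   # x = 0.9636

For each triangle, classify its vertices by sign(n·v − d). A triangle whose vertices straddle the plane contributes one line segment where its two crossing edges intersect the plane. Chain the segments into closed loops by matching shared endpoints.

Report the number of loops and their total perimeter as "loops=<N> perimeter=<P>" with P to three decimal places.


Straddling triangles (8 of 12):
  (v4,v1,v0) [+--] → (0.9636, -1.095, -0.495495)–(0.9636, -1.095, -0.995)  len=0.4995
  (v2,v4,v0) [-+-] → (0.9636, -0.545293, -0.995)–(0.9636, -1.095, -0.995)  len=0.5497
  (v1,v7,v3) [-+-] → (0.9636, 0.545293, 0.995)–(0.9636, 1.095, 0.995)  len=0.5497
  (v5,v1,v4) [+-+] → (0.9636, -1.095, 0.995)–(0.9636, -1.095, -0.495495)  len=1.4905
  (v5,v7,v1) [++-] → (0.9636, 0.545293, 0.995)–(0.9636, -1.095, 0.995)  len=1.6403
  (v3,v7,v2) [-+-] → (0.9636, 1.095, 0.995)–(0.9636, 1.095, 0.495495)  len=0.4995
  (v6,v4,v2) [++-] → (0.9636, -0.545293, -0.995)–(0.9636, 1.095, -0.995)  len=1.6403
  (v2,v7,v6) [-++] → (0.9636, 1.095, 0.495495)–(0.9636, 1.095, -0.995)  len=1.4905

Chained into 1 loop(s):
  loop 1: 8 segments, perimeter = 8.3600
Total perimeter = 8.360

loops=1 perimeter=8.360


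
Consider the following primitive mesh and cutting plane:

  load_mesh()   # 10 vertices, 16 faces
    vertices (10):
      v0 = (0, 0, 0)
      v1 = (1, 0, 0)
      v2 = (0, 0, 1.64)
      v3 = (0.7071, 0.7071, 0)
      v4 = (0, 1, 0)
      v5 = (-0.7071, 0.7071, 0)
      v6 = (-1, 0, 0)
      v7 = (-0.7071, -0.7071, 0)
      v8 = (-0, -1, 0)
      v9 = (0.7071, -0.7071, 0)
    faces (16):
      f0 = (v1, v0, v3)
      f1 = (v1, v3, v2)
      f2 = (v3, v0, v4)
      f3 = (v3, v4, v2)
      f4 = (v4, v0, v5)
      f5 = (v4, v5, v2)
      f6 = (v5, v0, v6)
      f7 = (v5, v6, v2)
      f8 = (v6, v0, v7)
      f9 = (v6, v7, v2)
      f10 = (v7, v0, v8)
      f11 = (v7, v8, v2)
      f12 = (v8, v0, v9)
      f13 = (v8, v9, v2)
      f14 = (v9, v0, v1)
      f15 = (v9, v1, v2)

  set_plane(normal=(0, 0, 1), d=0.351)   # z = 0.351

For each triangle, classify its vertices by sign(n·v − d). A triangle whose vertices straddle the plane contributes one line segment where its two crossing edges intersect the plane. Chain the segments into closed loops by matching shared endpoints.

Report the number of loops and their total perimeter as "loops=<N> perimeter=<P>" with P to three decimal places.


Straddling triangles (8 of 16):
  (v1,v3,v2) [--+] → (0.555763, 0.555763, 0.351)–(0.785976, 0, 0.351)  len=0.6016
  (v3,v4,v2) [--+] → (0, 0.785976, 0.351)–(0.555763, 0.555763, 0.351)  len=0.6016
  (v4,v5,v2) [--+] → (-0.555763, 0.555763, 0.351)–(0, 0.785976, 0.351)  len=0.6016
  (v5,v6,v2) [--+] → (-0.785976, 0, 0.351)–(-0.555763, 0.555763, 0.351)  len=0.6016
  (v6,v7,v2) [--+] → (-0.555763, -0.555763, 0.351)–(-0.785976, 0, 0.351)  len=0.6016
  (v7,v8,v2) [--+] → (0, -0.785976, 0.351)–(-0.555763, -0.555763, 0.351)  len=0.6016
  (v8,v9,v2) [--+] → (0.555763, -0.555763, 0.351)–(0, -0.785976, 0.351)  len=0.6016
  (v9,v1,v2) [--+] → (0.785976, 0, 0.351)–(0.555763, -0.555763, 0.351)  len=0.6016

Chained into 1 loop(s):
  loop 1: 8 segments, perimeter = 4.8125
Total perimeter = 4.812

loops=1 perimeter=4.812


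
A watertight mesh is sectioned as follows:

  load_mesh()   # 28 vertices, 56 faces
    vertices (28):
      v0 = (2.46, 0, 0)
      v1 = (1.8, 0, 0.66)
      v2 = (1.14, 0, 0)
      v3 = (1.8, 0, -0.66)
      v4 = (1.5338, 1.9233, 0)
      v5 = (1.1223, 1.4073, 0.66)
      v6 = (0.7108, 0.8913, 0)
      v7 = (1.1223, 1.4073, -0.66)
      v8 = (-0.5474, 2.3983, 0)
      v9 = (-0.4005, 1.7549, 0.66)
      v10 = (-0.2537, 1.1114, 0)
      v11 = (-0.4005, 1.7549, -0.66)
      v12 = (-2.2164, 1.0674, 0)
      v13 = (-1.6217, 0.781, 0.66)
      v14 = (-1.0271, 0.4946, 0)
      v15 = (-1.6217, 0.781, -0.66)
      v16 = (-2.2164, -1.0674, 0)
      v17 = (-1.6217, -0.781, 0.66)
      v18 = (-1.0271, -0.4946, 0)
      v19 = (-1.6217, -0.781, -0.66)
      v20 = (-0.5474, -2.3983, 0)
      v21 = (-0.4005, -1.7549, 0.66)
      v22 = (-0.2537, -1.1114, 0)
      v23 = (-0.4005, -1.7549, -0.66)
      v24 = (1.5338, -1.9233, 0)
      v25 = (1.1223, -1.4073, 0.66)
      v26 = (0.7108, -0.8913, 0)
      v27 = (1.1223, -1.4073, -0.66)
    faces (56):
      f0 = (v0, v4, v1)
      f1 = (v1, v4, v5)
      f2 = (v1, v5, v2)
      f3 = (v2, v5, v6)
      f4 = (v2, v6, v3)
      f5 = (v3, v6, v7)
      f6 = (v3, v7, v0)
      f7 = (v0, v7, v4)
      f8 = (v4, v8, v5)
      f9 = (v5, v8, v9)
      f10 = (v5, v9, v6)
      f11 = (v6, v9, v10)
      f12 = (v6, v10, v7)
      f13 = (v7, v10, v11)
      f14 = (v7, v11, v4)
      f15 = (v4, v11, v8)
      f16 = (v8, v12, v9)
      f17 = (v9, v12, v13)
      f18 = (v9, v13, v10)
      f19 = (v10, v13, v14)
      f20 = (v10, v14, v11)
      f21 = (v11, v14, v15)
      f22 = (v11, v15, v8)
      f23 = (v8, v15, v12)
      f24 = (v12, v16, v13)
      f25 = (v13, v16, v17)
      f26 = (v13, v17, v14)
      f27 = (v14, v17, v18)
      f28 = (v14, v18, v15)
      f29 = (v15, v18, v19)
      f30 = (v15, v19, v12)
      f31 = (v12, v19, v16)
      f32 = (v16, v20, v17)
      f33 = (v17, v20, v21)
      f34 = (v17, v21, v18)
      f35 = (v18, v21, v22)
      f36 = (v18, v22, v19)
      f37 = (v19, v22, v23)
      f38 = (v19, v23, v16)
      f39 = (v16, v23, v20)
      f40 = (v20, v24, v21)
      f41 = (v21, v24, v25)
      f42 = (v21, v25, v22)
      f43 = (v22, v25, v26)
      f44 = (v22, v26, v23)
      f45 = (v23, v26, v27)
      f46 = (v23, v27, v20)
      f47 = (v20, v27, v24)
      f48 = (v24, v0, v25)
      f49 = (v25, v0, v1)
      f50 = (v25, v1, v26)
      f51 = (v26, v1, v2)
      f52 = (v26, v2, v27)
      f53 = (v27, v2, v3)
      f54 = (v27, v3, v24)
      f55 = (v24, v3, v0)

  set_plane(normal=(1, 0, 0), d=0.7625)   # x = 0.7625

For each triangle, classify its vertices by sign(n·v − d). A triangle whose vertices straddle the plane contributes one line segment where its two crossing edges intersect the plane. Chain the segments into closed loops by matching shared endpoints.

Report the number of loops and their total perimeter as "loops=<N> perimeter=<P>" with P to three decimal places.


loops=2 perimeter=7.502

Straddling triangles (20 of 56):
  (v2,v5,v6) [++-] → (0.7625, 0.956129, 0.082921)–(0.7625, 0.783937, 0)  len=0.1911
  (v2,v6,v3) [+-+] → (0.7625, 0.783937, 0)–(0.7625, 0.848994, -0.0313276)  len=0.0722
  (v3,v6,v7) [+-+] → (0.7625, 0.848994, -0.0313276)–(0.7625, 0.956129, -0.082921)  len=0.1189
  (v4,v8,v5) [+-+] → (0.7625, 2.09934, 0)–(0.7625, 1.62085, 0.517778)  len=0.7050
  (v5,v8,v9) [+--] → (0.7625, 1.62085, 0.517778)–(0.7625, 1.48943, 0.66)  len=0.1936
  (v5,v9,v6) [+--] → (0.7625, 1.48943, 0.66)–(0.7625, 0.956129, 0.082921)  len=0.7858
  (v6,v10,v7) [--+] → (0.7625, 1.32993, -0.487422)–(0.7625, 0.956129, -0.082921)  len=0.5508
  (v7,v10,v11) [+--] → (0.7625, 1.32993, -0.487422)–(0.7625, 1.48943, -0.66)  len=0.2350
  (v7,v11,v4) [+-+] → (0.7625, 1.48943, -0.66)–(0.7625, 1.85615, -0.263174)  len=0.5403
  (v4,v11,v8) [+--] → (0.7625, 1.85615, -0.263174)–(0.7625, 2.09934, 0)  len=0.3583
  (v20,v24,v21) [-+-] → (0.7625, -2.09934, 0)–(0.7625, -1.85615, 0.263174)  len=0.3583
  (v21,v24,v25) [-++] → (0.7625, -1.85615, 0.263174)–(0.7625, -1.48943, 0.66)  len=0.5403
  (v21,v25,v22) [-+-] → (0.7625, -1.48943, 0.66)–(0.7625, -1.32993, 0.487422)  len=0.2350
  (v22,v25,v26) [-+-] → (0.7625, -1.32993, 0.487422)–(0.7625, -0.956129, 0.082921)  len=0.5508
  (v23,v26,v27) [--+] → (0.7625, -0.956129, -0.082921)–(0.7625, -1.48943, -0.66)  len=0.7858
  (v23,v27,v20) [-+-] → (0.7625, -1.48943, -0.66)–(0.7625, -1.62085, -0.517778)  len=0.1936
  (v20,v27,v24) [-++] → (0.7625, -1.62085, -0.517778)–(0.7625, -2.09934, 0)  len=0.7050
  (v25,v1,v26) [++-] → (0.7625, -0.848994, 0.0313276)–(0.7625, -0.956129, 0.082921)  len=0.1189
  (v26,v1,v2) [-++] → (0.7625, -0.848994, 0.0313276)–(0.7625, -0.783937, 0)  len=0.0722
  (v26,v2,v27) [-++] → (0.7625, -0.783937, 0)–(0.7625, -0.956129, -0.082921)  len=0.1911

Chained into 2 loop(s):
  loop 1: 10 segments, perimeter = 3.7511
  loop 2: 10 segments, perimeter = 3.7511
Total perimeter = 7.502


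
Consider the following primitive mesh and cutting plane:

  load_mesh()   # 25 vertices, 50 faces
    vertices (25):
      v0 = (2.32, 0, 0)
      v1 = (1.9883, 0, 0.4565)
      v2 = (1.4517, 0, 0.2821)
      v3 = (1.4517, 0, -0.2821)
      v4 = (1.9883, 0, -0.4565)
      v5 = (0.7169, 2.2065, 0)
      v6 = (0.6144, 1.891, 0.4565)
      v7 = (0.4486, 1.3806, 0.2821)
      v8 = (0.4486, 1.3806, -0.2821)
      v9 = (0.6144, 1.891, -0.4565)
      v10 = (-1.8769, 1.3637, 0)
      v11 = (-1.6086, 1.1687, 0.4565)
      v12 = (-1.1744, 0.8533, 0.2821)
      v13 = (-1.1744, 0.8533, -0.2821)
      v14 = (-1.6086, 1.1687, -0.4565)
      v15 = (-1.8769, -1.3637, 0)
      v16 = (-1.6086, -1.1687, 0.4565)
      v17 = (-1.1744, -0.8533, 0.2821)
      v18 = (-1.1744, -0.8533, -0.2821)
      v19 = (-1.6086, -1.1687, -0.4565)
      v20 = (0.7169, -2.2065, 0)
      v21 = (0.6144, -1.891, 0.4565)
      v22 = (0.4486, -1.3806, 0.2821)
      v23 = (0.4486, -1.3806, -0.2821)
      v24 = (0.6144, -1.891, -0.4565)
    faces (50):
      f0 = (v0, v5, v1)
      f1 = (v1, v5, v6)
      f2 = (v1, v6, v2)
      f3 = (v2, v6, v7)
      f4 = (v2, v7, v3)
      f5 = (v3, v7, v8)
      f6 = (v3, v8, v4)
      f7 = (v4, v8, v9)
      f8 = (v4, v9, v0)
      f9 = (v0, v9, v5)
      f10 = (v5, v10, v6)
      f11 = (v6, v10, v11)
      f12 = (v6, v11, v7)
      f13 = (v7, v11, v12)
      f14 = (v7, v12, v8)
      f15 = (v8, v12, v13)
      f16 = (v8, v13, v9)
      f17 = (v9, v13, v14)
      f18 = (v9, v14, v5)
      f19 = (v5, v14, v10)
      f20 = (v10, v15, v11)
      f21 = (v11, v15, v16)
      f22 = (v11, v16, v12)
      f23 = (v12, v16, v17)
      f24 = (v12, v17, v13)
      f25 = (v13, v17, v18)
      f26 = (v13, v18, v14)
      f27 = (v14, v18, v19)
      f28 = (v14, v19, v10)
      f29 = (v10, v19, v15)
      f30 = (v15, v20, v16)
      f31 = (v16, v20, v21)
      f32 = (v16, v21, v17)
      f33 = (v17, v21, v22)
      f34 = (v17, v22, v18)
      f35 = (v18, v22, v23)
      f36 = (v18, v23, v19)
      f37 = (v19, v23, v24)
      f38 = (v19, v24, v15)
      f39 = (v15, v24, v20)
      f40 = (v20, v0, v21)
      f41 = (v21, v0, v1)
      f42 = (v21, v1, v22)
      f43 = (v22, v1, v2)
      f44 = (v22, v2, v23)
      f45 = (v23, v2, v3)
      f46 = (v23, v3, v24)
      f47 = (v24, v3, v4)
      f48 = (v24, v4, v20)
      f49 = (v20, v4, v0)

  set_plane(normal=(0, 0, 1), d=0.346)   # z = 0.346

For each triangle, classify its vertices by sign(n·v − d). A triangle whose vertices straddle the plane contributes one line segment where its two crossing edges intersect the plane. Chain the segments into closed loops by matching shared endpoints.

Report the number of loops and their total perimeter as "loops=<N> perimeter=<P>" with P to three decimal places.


loops=2 perimeter=21.847

Straddling triangles (20 of 50):
  (v0,v5,v1) [--+] → (1.68055, 0.534104, 0.346)–(2.06859, 0, 0.346)  len=0.6602
  (v1,v5,v6) [+-+] → (1.68055, 0.534104, 0.346)–(0.639211, 1.96737, 0.346)  len=1.7716
  (v1,v6,v2) [++-] → (1.14491, 0.692861, 0.346)–(1.64831, 0, 0.346)  len=0.8564
  (v2,v6,v7) [-+-] → (1.14491, 0.692861, 0.346)–(0.509349, 1.56761, 0.346)  len=1.0813
  (v5,v10,v6) [--+] → (0.0113581, 1.76336, 0.346)–(0.639211, 1.96737, 0.346)  len=0.6602
  (v6,v10,v11) [+-+] → (0.0113581, 1.76336, 0.346)–(-1.67354, 1.2159, 0.346)  len=1.7716
  (v6,v11,v7) [++-] → (-0.305156, 1.30296, 0.346)–(0.509349, 1.56761, 0.346)  len=0.8564
  (v7,v11,v12) [-+-] → (-0.305156, 1.30296, 0.346)–(-1.33349, 0.968862, 0.346)  len=1.0812
  (v10,v15,v11) [--+] → (-1.67354, 0.555709, 0.346)–(-1.67354, 1.2159, 0.346)  len=0.6602
  (v11,v15,v16) [+-+] → (-1.67354, 0.555709, 0.346)–(-1.67354, -1.2159, 0.346)  len=1.7716
  (v11,v16,v12) [++-] → (-1.33349, 0.112441, 0.346)–(-1.33349, 0.968862, 0.346)  len=0.8564
  (v12,v16,v17) [-+-] → (-1.33349, 0.112441, 0.346)–(-1.33349, -0.968862, 0.346)  len=1.0813
  (v15,v20,v16) [--+] → (-1.04569, -1.41991, 0.346)–(-1.67354, -1.2159, 0.346)  len=0.6602
  (v16,v20,v21) [+-+] → (-1.04569, -1.41991, 0.346)–(0.639211, -1.96737, 0.346)  len=1.7716
  (v16,v21,v17) [++-] → (-0.518985, -1.23351, 0.346)–(-1.33349, -0.968862, 0.346)  len=0.8564
  (v17,v21,v22) [-+-] → (-0.518985, -1.23351, 0.346)–(0.509349, -1.56761, 0.346)  len=1.0812
  (v20,v0,v21) [--+] → (1.02726, -1.43327, 0.346)–(0.639211, -1.96737, 0.346)  len=0.6602
  (v21,v0,v1) [+-+] → (1.02726, -1.43327, 0.346)–(2.06859, 0, 0.346)  len=1.7716
  (v21,v1,v22) [++-] → (1.01274, -0.874749, 0.346)–(0.509349, -1.56761, 0.346)  len=0.8564
  (v22,v1,v2) [-+-] → (1.01274, -0.874749, 0.346)–(1.64831, 0, 0.346)  len=1.0813

Chained into 2 loop(s):
  loop 1: 10 segments, perimeter = 12.1590
  loop 2: 10 segments, perimeter = 9.6884
Total perimeter = 21.847


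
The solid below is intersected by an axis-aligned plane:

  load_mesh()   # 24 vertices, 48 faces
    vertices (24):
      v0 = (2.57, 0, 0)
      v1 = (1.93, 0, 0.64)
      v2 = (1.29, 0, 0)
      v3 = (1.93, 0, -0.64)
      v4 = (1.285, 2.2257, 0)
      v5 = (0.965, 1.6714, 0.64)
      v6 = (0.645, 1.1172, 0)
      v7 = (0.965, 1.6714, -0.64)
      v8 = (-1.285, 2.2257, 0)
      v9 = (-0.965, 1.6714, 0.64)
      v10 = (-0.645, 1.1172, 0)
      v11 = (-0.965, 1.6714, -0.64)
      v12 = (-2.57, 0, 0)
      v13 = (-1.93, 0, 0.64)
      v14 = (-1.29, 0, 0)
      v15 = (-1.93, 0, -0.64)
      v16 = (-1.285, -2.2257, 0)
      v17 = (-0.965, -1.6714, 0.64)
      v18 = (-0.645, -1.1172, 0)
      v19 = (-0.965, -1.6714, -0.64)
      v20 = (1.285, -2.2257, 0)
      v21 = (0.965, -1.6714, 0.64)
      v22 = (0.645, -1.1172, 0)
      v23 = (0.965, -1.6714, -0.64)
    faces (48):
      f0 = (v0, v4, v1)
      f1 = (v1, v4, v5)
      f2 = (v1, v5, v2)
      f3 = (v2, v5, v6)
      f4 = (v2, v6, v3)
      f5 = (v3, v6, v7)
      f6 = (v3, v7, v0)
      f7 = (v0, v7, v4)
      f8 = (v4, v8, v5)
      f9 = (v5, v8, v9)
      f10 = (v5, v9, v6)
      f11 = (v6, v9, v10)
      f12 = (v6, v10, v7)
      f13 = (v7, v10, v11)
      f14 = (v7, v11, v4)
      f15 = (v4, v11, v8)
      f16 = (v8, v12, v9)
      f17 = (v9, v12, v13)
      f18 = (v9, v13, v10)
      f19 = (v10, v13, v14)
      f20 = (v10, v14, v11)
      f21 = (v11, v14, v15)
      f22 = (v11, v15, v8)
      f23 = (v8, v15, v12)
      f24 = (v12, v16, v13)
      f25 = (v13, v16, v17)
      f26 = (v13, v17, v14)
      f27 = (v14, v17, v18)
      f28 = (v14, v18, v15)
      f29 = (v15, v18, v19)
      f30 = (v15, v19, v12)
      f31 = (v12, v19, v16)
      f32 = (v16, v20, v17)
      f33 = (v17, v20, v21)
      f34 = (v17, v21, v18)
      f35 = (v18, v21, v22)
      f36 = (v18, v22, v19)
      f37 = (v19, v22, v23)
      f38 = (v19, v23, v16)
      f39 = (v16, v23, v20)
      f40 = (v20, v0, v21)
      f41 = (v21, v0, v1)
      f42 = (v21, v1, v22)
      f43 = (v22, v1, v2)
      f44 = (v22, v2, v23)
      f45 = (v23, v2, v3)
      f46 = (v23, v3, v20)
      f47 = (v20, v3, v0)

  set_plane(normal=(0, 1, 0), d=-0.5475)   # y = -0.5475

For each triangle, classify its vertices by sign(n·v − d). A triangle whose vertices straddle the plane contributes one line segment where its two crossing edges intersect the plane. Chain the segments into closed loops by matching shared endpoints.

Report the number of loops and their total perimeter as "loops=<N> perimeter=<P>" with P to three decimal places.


loops=2 perimeter=7.241

Straddling triangles (16 of 48):
  (v12,v16,v13) [+-+] → (-2.2539, -0.5475, 0)–(-1.77134, -0.5475, 0.482566)  len=0.6825
  (v13,v16,v17) [+--] → (-1.77134, -0.5475, 0.482566)–(-1.6139, -0.5475, 0.64)  len=0.2227
  (v13,v17,v14) [+-+] → (-1.6139, -0.5475, 0.64)–(-1.18354, -0.5475, 0.209645)  len=0.6086
  (v14,v17,v18) [+--] → (-1.18354, -0.5475, 0.209645)–(-0.973908, -0.5475, 0)  len=0.2965
  (v14,v18,v15) [+-+] → (-0.973908, -0.5475, 0)–(-1.30027, -0.5475, -0.326359)  len=0.4615
  (v15,v18,v19) [+--] → (-1.30027, -0.5475, -0.326359)–(-1.6139, -0.5475, -0.64)  len=0.4435
  (v15,v19,v12) [+-+] → (-1.6139, -0.5475, -0.64)–(-2.04425, -0.5475, -0.209645)  len=0.6086
  (v12,v19,v16) [+--] → (-2.04425, -0.5475, -0.209645)–(-2.2539, -0.5475, 0)  len=0.2965
  (v20,v0,v21) [-+-] → (2.2539, -0.5475, 0)–(2.04425, -0.5475, 0.209645)  len=0.2965
  (v21,v0,v1) [-++] → (2.04425, -0.5475, 0.209645)–(1.6139, -0.5475, 0.64)  len=0.6086
  (v21,v1,v22) [-+-] → (1.6139, -0.5475, 0.64)–(1.30027, -0.5475, 0.326359)  len=0.4435
  (v22,v1,v2) [-++] → (1.30027, -0.5475, 0.326359)–(0.973908, -0.5475, 0)  len=0.4615
  (v22,v2,v23) [-+-] → (0.973908, -0.5475, 0)–(1.18354, -0.5475, -0.209645)  len=0.2965
  (v23,v2,v3) [-++] → (1.18354, -0.5475, -0.209645)–(1.6139, -0.5475, -0.64)  len=0.6086
  (v23,v3,v20) [-+-] → (1.6139, -0.5475, -0.64)–(1.77134, -0.5475, -0.482566)  len=0.2227
  (v20,v3,v0) [-++] → (1.77134, -0.5475, -0.482566)–(2.2539, -0.5475, 0)  len=0.6825

Chained into 2 loop(s):
  loop 1: 8 segments, perimeter = 3.6204
  loop 2: 8 segments, perimeter = 3.6204
Total perimeter = 7.241


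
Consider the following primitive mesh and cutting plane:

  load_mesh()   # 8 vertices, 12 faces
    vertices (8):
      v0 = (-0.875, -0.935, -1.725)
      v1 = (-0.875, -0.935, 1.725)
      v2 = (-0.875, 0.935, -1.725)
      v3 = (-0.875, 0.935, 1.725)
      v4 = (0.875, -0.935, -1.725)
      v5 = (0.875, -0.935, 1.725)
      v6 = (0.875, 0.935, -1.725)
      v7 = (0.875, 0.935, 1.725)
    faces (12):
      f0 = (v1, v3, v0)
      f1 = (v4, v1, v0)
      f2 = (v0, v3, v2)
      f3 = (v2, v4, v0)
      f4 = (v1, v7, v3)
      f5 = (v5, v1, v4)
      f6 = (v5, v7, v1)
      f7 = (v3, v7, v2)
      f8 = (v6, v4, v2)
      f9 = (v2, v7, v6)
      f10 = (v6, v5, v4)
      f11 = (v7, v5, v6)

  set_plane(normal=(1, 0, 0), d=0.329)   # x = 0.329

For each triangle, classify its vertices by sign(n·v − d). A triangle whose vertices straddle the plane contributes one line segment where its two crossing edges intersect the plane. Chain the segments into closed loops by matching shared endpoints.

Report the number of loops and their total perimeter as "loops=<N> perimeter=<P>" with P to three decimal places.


Straddling triangles (8 of 12):
  (v4,v1,v0) [+--] → (0.329, -0.935, -0.6486)–(0.329, -0.935, -1.725)  len=1.0764
  (v2,v4,v0) [-+-] → (0.329, -0.35156, -1.725)–(0.329, -0.935, -1.725)  len=0.5834
  (v1,v7,v3) [-+-] → (0.329, 0.35156, 1.725)–(0.329, 0.935, 1.725)  len=0.5834
  (v5,v1,v4) [+-+] → (0.329, -0.935, 1.725)–(0.329, -0.935, -0.6486)  len=2.3736
  (v5,v7,v1) [++-] → (0.329, 0.35156, 1.725)–(0.329, -0.935, 1.725)  len=1.2866
  (v3,v7,v2) [-+-] → (0.329, 0.935, 1.725)–(0.329, 0.935, 0.6486)  len=1.0764
  (v6,v4,v2) [++-] → (0.329, -0.35156, -1.725)–(0.329, 0.935, -1.725)  len=1.2866
  (v2,v7,v6) [-++] → (0.329, 0.935, 0.6486)–(0.329, 0.935, -1.725)  len=2.3736

Chained into 1 loop(s):
  loop 1: 8 segments, perimeter = 10.6400
Total perimeter = 10.640

loops=1 perimeter=10.640


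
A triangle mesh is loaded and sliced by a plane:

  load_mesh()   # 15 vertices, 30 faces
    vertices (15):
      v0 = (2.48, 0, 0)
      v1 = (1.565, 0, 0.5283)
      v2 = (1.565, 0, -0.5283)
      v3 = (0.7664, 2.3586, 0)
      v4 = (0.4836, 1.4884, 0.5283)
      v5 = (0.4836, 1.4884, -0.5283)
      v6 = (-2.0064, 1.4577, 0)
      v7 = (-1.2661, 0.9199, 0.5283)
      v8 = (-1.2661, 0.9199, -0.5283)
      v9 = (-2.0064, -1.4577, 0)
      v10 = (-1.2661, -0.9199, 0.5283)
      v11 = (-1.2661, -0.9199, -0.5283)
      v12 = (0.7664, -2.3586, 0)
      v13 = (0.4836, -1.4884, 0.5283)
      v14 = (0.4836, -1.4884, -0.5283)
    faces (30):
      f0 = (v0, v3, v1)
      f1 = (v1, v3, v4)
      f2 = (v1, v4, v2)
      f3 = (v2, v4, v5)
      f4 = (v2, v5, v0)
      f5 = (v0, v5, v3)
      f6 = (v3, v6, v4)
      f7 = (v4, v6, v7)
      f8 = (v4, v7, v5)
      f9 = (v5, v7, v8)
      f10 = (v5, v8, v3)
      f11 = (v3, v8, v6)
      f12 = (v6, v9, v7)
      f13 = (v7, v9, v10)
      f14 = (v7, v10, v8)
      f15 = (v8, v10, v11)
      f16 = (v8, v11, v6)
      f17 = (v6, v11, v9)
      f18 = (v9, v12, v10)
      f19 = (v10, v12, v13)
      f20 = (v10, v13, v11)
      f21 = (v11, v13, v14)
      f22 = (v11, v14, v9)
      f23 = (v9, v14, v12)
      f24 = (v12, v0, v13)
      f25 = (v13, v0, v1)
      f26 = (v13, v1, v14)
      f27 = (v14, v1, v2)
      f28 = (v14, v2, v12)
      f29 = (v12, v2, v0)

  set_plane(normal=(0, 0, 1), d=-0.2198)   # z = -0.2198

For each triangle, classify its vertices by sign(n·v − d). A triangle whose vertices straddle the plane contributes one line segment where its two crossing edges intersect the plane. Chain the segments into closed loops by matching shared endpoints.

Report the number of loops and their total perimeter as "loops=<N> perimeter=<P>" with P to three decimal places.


loops=2 perimeter=21.538

Straddling triangles (20 of 30):
  (v1,v4,v2) [++-] → (1.24926, 0.434574, -0.2198)–(1.565, 0, -0.2198)  len=0.5372
  (v2,v4,v5) [-+-] → (1.24926, 0.434574, -0.2198)–(0.4836, 1.4884, -0.2198)  len=1.3026
  (v2,v5,v0) [--+] → (1.64939, 0.619251, -0.2198)–(2.09931, 0, -0.2198)  len=0.7654
  (v0,v5,v3) [+-+] → (1.64939, 0.619251, -0.2198)–(0.648741, 1.99655, -0.2198)  len=1.7024
  (v4,v7,v5) [++-] → (-0.0272674, 1.32241, -0.2198)–(0.4836, 1.4884, -0.2198)  len=0.5372
  (v5,v7,v8) [-+-] → (-0.0272674, 1.32241, -0.2198)–(-1.2661, 0.9199, -0.2198)  len=1.3026
  (v5,v8,v3) [--+] → (-0.0792246, 1.76003, -0.2198)–(0.648741, 1.99655, -0.2198)  len=0.7654
  (v3,v8,v6) [+-+] → (-0.0792246, 1.76003, -0.2198)–(-1.6984, 1.23395, -0.2198)  len=1.7025
  (v7,v10,v8) [++-] → (-1.2661, 0.382726, -0.2198)–(-1.2661, 0.9199, -0.2198)  len=0.5372
  (v8,v10,v11) [-+-] → (-1.2661, 0.382726, -0.2198)–(-1.2661, -0.9199, -0.2198)  len=1.3026
  (v8,v11,v6) [--+] → (-1.6984, 0.468496, -0.2198)–(-1.6984, 1.23395, -0.2198)  len=0.7655
  (v6,v11,v9) [+-+] → (-1.6984, 0.468496, -0.2198)–(-1.6984, -1.23395, -0.2198)  len=1.7024
  (v10,v13,v11) [++-] → (-0.755233, -1.08589, -0.2198)–(-1.2661, -0.9199, -0.2198)  len=0.5372
  (v11,v13,v14) [-+-] → (-0.755233, -1.08589, -0.2198)–(0.4836, -1.4884, -0.2198)  len=1.3026
  (v11,v14,v9) [--+] → (-0.970432, -1.47047, -0.2198)–(-1.6984, -1.23395, -0.2198)  len=0.7654
  (v9,v14,v12) [+-+] → (-0.970432, -1.47047, -0.2198)–(0.648741, -1.99655, -0.2198)  len=1.7025
  (v13,v1,v14) [++-] → (0.799341, -1.05383, -0.2198)–(0.4836, -1.4884, -0.2198)  len=0.5372
  (v14,v1,v2) [-+-] → (0.799341, -1.05383, -0.2198)–(1.565, 0, -0.2198)  len=1.3026
  (v14,v2,v12) [--+] → (1.09866, -1.3773, -0.2198)–(0.648741, -1.99655, -0.2198)  len=0.7654
  (v12,v2,v0) [+-+] → (1.09866, -1.3773, -0.2198)–(2.09931, 0, -0.2198)  len=1.7024

Chained into 2 loop(s):
  loop 1: 10 segments, perimeter = 9.1988
  loop 2: 10 segments, perimeter = 12.3395
Total perimeter = 21.538


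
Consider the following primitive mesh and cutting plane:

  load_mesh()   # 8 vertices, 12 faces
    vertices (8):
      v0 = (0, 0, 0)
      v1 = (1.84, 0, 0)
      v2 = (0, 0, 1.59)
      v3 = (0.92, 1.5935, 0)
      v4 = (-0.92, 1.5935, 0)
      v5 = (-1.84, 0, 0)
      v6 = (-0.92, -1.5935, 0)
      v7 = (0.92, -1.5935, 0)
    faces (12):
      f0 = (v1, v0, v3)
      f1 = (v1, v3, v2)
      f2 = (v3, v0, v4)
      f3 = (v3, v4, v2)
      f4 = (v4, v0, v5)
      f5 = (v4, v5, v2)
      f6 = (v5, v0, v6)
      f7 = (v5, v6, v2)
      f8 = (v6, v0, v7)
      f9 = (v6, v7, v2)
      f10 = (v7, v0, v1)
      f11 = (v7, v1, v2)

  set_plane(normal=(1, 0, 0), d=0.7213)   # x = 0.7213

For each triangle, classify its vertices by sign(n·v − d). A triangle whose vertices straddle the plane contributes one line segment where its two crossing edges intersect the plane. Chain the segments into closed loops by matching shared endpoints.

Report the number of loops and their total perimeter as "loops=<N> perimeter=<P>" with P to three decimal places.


loops=1 perimeter=6.952

Straddling triangles (8 of 12):
  (v1,v0,v3) [+-+] → (0.7213, 0, 0)–(0.7213, 1.24934, 0)  len=1.2493
  (v1,v3,v2) [++-] → (0.7213, 1.24934, 0.343405)–(0.7213, 0, 0.966703)  len=1.3962
  (v3,v0,v4) [+--] → (0.7213, 1.24934, 0)–(0.7213, 1.5935, 0)  len=0.3442
  (v3,v4,v2) [+--] → (0.7213, 1.5935, 0)–(0.7213, 1.24934, 0.343405)  len=0.4862
  (v6,v0,v7) [--+] → (0.7213, -1.24934, 0)–(0.7213, -1.5935, 0)  len=0.3442
  (v6,v7,v2) [-+-] → (0.7213, -1.5935, 0)–(0.7213, -1.24934, 0.343405)  len=0.4862
  (v7,v0,v1) [+-+] → (0.7213, -1.24934, 0)–(0.7213, 0, 0)  len=1.2493
  (v7,v1,v2) [++-] → (0.7213, 0, 0.966703)–(0.7213, -1.24934, 0.343405)  len=1.3962

Chained into 1 loop(s):
  loop 1: 8 segments, perimeter = 6.9517
Total perimeter = 6.952


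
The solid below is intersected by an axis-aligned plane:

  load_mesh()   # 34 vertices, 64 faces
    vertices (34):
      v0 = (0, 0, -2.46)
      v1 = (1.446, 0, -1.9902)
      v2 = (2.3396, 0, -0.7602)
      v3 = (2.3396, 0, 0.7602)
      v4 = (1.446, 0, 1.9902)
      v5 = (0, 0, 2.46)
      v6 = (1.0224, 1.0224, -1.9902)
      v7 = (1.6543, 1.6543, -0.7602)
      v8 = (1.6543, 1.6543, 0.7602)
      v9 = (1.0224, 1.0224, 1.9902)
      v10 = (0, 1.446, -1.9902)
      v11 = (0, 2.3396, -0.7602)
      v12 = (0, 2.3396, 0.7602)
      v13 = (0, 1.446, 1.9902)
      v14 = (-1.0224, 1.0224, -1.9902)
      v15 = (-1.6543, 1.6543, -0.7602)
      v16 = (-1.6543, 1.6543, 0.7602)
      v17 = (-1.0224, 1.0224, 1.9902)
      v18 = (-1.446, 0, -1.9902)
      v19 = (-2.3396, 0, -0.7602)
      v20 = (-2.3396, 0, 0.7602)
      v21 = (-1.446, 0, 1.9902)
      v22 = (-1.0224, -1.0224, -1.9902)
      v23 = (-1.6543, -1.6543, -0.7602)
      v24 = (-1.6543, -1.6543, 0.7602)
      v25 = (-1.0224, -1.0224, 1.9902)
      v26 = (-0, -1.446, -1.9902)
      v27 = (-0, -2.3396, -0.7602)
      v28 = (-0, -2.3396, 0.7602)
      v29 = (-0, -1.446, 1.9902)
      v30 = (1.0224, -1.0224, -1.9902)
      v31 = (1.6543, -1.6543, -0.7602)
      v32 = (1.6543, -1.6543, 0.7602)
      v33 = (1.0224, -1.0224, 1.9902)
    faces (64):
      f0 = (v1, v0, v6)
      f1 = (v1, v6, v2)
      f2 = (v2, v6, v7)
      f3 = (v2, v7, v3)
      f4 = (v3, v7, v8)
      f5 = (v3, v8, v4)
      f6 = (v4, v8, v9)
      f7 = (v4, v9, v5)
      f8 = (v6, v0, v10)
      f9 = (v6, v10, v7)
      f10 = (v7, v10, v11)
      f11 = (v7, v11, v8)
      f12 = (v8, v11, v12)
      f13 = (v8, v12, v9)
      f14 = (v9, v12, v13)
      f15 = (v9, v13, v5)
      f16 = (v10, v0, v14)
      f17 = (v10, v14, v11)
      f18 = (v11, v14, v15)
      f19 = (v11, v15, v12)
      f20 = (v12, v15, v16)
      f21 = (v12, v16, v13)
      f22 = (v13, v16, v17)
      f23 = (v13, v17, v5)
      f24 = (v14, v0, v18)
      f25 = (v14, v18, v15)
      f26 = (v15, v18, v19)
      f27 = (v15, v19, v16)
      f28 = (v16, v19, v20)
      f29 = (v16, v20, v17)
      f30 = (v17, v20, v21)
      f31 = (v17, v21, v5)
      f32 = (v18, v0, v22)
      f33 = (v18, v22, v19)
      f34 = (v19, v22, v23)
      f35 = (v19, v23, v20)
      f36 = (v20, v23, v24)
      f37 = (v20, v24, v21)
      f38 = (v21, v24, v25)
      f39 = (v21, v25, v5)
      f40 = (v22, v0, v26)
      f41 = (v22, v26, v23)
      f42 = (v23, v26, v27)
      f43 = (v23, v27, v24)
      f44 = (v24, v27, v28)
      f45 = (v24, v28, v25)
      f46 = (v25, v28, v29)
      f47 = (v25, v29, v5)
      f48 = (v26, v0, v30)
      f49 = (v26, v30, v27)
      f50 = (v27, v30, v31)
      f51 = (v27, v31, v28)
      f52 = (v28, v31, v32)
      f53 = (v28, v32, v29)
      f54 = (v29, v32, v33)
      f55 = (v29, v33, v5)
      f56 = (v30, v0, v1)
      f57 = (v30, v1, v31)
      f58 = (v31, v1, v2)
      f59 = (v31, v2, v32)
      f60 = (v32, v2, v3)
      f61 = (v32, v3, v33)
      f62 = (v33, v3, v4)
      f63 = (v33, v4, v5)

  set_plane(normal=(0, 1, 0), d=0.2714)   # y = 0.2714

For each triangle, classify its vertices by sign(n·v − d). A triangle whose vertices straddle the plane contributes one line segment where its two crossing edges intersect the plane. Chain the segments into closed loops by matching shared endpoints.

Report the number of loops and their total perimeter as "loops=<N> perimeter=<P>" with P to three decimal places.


Straddling triangles (20 of 64):
  (v1,v0,v6) [--+] → (0.2714, 0.2714, -2.33529)–(1.33355, 0.2714, -1.9902)  len=1.1168
  (v1,v6,v2) [-+-] → (1.33355, 0.2714, -1.9902)–(1.98994, 0.2714, -1.08671)  len=1.1168
  (v2,v6,v7) [-++] → (1.98994, 0.2714, -1.08671)–(2.22717, 0.2714, -0.7602)  len=0.4036
  (v2,v7,v3) [-+-] → (2.22717, 0.2714, -0.7602)–(2.22717, 0.2714, 0.510767)  len=1.2710
  (v3,v7,v8) [-++] → (2.22717, 0.2714, 0.510767)–(2.22717, 0.2714, 0.7602)  len=0.2494
  (v3,v8,v4) [-+-] → (2.22717, 0.2714, 0.7602)–(1.48017, 0.2714, 1.78841)  len=1.2709
  (v4,v8,v9) [-++] → (1.48017, 0.2714, 1.78841)–(1.33355, 0.2714, 1.9902)  len=0.2494
  (v4,v9,v5) [-+-] → (1.33355, 0.2714, 1.9902)–(0.2714, 0.2714, 2.33529)  len=1.1168
  (v6,v0,v10) [+-+] → (0.2714, 0.2714, -2.33529)–(0, 0.2714, -2.37182)  len=0.2738
  (v9,v13,v5) [++-] → (0, 0.2714, 2.37182)–(0.2714, 0.2714, 2.33529)  len=0.2738
  (v10,v0,v14) [+-+] → (0, 0.2714, -2.37182)–(-0.2714, 0.2714, -2.33529)  len=0.2738
  (v13,v17,v5) [++-] → (-0.2714, 0.2714, 2.33529)–(0, 0.2714, 2.37182)  len=0.2738
  (v14,v0,v18) [+--] → (-0.2714, 0.2714, -2.33529)–(-1.33355, 0.2714, -1.9902)  len=1.1168
  (v14,v18,v15) [+-+] → (-1.33355, 0.2714, -1.9902)–(-1.48017, 0.2714, -1.78841)  len=0.2494
  (v15,v18,v19) [+--] → (-1.48017, 0.2714, -1.78841)–(-2.22717, 0.2714, -0.7602)  len=1.2709
  (v15,v19,v16) [+-+] → (-2.22717, 0.2714, -0.7602)–(-2.22717, 0.2714, -0.510767)  len=0.2494
  (v16,v19,v20) [+--] → (-2.22717, 0.2714, -0.510767)–(-2.22717, 0.2714, 0.7602)  len=1.2710
  (v16,v20,v17) [+-+] → (-2.22717, 0.2714, 0.7602)–(-1.98994, 0.2714, 1.08671)  len=0.4036
  (v17,v20,v21) [+--] → (-1.98994, 0.2714, 1.08671)–(-1.33355, 0.2714, 1.9902)  len=1.1168
  (v17,v21,v5) [+--] → (-1.33355, 0.2714, 1.9902)–(-0.2714, 0.2714, 2.33529)  len=1.1168

Chained into 1 loop(s):
  loop 1: 20 segments, perimeter = 14.6848
Total perimeter = 14.685

loops=1 perimeter=14.685


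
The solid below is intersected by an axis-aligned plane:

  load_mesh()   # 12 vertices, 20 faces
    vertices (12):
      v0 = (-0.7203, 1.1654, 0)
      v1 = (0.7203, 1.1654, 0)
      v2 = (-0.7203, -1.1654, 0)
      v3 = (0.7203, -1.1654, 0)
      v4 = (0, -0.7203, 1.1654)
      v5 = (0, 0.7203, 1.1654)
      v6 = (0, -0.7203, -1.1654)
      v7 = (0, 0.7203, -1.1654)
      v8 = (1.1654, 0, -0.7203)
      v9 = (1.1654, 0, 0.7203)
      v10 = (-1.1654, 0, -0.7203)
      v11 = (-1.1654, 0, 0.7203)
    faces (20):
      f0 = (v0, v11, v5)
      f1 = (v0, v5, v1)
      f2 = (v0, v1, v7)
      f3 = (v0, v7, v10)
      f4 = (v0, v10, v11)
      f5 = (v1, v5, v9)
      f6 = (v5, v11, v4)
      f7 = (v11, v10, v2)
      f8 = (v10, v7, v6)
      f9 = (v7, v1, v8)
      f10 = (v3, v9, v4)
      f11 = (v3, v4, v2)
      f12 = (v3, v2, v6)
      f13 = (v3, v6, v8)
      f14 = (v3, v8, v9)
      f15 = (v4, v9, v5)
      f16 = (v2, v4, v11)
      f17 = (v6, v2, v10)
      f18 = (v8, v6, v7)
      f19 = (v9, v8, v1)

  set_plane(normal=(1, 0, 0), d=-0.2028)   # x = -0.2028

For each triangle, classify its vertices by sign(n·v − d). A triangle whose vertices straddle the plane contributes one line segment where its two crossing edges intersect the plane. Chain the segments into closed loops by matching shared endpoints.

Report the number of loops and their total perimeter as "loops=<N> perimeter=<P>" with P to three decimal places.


loops=1 perimeter=7.383

Straddling triangles (10 of 20):
  (v0,v11,v5) [--+] → (-0.2028, 0.594955, 1.08794)–(-0.2028, 0.845618, 0.837282)  len=0.3545
  (v0,v5,v1) [-++] → (-0.2028, 0.845618, 0.837282)–(-0.2028, 1.1654, 0)  len=0.8963
  (v0,v1,v7) [-++] → (-0.2028, 1.1654, 0)–(-0.2028, 0.845618, -0.837282)  len=0.8963
  (v0,v7,v10) [-+-] → (-0.2028, 0.845618, -0.837282)–(-0.2028, 0.594955, -1.08794)  len=0.3545
  (v5,v11,v4) [+-+] → (-0.2028, 0.594955, 1.08794)–(-0.2028, -0.594955, 1.08794)  len=1.1899
  (v10,v7,v6) [-++] → (-0.2028, 0.594955, -1.08794)–(-0.2028, -0.594955, -1.08794)  len=1.1899
  (v3,v4,v2) [++-] → (-0.2028, -0.845618, 0.837282)–(-0.2028, -1.1654, 0)  len=0.8963
  (v3,v2,v6) [+-+] → (-0.2028, -1.1654, 0)–(-0.2028, -0.845618, -0.837282)  len=0.8963
  (v2,v4,v11) [-+-] → (-0.2028, -0.845618, 0.837282)–(-0.2028, -0.594955, 1.08794)  len=0.3545
  (v6,v2,v10) [+--] → (-0.2028, -0.845618, -0.837282)–(-0.2028, -0.594955, -1.08794)  len=0.3545

Chained into 1 loop(s):
  loop 1: 10 segments, perimeter = 7.3829
Total perimeter = 7.383


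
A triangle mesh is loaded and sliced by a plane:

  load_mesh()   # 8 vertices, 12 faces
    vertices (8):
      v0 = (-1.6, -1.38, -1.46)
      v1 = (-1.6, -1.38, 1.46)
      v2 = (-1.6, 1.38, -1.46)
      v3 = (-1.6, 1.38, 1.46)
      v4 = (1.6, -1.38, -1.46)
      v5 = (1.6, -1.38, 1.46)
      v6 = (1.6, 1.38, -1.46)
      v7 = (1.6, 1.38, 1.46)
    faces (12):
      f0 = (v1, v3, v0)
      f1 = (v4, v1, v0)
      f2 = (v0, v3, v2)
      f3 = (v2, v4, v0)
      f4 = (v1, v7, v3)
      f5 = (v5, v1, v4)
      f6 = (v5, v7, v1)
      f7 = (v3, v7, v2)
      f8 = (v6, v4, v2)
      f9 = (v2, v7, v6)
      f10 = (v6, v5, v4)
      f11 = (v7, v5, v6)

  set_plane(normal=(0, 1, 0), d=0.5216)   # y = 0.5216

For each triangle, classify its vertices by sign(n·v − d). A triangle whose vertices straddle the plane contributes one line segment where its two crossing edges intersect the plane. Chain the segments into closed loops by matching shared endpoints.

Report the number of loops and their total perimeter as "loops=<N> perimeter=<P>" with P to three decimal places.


Straddling triangles (8 of 12):
  (v1,v3,v0) [-+-] → (-1.6, 0.5216, 1.46)–(-1.6, 0.5216, 0.551838)  len=0.9082
  (v0,v3,v2) [-++] → (-1.6, 0.5216, 0.551838)–(-1.6, 0.5216, -1.46)  len=2.0118
  (v2,v4,v0) [+--] → (-0.604754, 0.5216, -1.46)–(-1.6, 0.5216, -1.46)  len=0.9952
  (v1,v7,v3) [-++] → (0.604754, 0.5216, 1.46)–(-1.6, 0.5216, 1.46)  len=2.2048
  (v5,v7,v1) [-+-] → (1.6, 0.5216, 1.46)–(0.604754, 0.5216, 1.46)  len=0.9952
  (v6,v4,v2) [+-+] → (1.6, 0.5216, -1.46)–(-0.604754, 0.5216, -1.46)  len=2.2048
  (v6,v5,v4) [+--] → (1.6, 0.5216, -0.551838)–(1.6, 0.5216, -1.46)  len=0.9082
  (v7,v5,v6) [+-+] → (1.6, 0.5216, 1.46)–(1.6, 0.5216, -0.551838)  len=2.0118

Chained into 1 loop(s):
  loop 1: 8 segments, perimeter = 12.2400
Total perimeter = 12.240

loops=1 perimeter=12.240
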